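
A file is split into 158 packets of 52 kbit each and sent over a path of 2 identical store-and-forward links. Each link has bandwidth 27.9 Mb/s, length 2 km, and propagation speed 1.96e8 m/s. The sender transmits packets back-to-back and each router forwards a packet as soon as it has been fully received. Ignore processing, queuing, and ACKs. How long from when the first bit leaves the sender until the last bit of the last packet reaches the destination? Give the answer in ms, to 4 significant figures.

296.4 ms

Per-hop transmission t_tx = L/R = 52000/27900000 = 1.8638 ms.
Per-hop propagation t_prop = 2000/196000000 = 0.0102041 ms.
Pipeline fill: first packet needs 2·t_tx to clear all hops; remaining 157 packets each add one t_tx.
Total = (2+158-1)·t_tx + 2·t_prop = 159·1.8638 + 2·0.0102041 = 296.4 ms.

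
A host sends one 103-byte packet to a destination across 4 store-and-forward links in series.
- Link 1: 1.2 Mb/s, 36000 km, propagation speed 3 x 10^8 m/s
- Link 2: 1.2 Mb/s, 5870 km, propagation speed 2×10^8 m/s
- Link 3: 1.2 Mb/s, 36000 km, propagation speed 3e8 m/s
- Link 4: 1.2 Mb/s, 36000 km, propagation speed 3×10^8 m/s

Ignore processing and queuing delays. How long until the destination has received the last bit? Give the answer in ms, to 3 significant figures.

392 ms

L = 103 × 8 = 824 bits.
Transmission delay per hop = L/R = 824/1200000 = 0.686667 ms; 4 hops → 2.74667 ms.
Propagation delays (d/s per hop): 120, 29.35, 120, 120 ms; sum = 389.35 ms.
End-to-end = 392 ms.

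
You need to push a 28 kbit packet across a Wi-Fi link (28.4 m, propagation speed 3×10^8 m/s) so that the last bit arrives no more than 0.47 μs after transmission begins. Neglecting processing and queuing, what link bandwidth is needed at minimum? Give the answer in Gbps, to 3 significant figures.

74.6 Gbps

Propagation delay = 28.4 / 300000000 = 0.0946667 μs.
Transmission budget = 0.47 − 0.0946667 = 0.375333 μs.
R ≥ L / t_tx = 28000 bits / 3.75333e-07 s = 74.6 Gbps.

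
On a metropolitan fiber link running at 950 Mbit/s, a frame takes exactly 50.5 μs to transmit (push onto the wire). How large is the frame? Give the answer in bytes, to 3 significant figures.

6000 bytes

L = R × t_tx = 950000000 b/s × 5.05e-05 s = 47975 bits.
In bytes: 47975 / 8 = 6000 bytes.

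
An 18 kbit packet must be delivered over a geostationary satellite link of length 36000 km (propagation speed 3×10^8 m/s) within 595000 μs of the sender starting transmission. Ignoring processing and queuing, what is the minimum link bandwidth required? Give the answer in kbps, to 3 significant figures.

Propagation delay = 36000000 / 300000000 = 120000 μs.
Transmission budget = 595000 − 120000 = 475000 μs.
R ≥ L / t_tx = 18000 bits / 0.475 s = 37.9 kbps.

37.9 kbps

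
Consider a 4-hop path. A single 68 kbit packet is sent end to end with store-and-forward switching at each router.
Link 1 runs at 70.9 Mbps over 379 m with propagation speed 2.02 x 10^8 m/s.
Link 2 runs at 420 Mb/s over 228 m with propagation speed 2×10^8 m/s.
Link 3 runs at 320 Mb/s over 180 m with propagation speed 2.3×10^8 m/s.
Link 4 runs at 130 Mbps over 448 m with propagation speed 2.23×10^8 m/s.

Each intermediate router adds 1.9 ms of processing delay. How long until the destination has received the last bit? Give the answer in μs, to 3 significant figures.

7560 μs

L = 68000 bits.
Transmission delays (L/R per hop): 959.097, 161.905, 212.5, 523.077 μs; sum = 1856.58 μs.
Propagation delays (d/s per hop): 1.87624, 1.14, 0.782609, 2.00897 μs; sum = 5.80781 μs.
Processing at 3 router(s): 3 × 1.9 ms = 5700 μs.
End-to-end = 7560 μs.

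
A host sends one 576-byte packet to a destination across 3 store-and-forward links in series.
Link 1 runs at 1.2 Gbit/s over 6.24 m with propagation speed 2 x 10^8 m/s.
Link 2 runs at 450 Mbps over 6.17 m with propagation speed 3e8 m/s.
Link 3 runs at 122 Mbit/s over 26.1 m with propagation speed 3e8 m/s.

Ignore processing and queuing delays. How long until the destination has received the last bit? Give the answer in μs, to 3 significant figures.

52.0 μs

L = 576 × 8 = 4608 bits.
Transmission delays (L/R per hop): 3.84, 10.24, 37.7705 μs; sum = 51.8505 μs.
Propagation delays (d/s per hop): 0.0312, 0.0205667, 0.087 μs; sum = 0.138767 μs.
End-to-end = 52.0 μs.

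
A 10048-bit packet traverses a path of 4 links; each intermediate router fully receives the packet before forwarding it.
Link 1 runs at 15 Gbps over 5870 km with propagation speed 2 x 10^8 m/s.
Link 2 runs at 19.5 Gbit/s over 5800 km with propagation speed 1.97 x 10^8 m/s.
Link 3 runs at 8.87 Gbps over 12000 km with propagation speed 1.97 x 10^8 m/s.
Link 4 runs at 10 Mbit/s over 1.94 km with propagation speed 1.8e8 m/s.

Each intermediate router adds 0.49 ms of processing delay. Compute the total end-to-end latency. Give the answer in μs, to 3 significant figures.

Transmission delays (L/R per hop): 0.669867, 0.515282, 1.13281, 1004.8 μs; sum = 1007.12 μs.
Propagation delays (d/s per hop): 29350, 29441.6, 60913.7, 10.7778 μs; sum = 119716 μs.
Processing at 3 router(s): 3 × 0.49 ms = 1470 μs.
End-to-end = 122000 μs.

122000 μs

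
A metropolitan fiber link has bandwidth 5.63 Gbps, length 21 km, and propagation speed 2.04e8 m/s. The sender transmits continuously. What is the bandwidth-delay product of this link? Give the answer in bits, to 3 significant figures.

580000 bits

Propagation delay = 21000 / 204000000 = 0.000102941 s.
BDP = R × t_prop = 5630000000 × 0.000102941 = 579559 bits.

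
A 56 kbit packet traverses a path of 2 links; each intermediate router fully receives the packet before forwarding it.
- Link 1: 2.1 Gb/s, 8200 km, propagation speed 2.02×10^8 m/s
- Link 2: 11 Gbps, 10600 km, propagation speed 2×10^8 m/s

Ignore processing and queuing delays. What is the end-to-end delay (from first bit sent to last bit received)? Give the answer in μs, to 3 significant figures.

93600 μs

L = 56000 bits.
Transmission delays (L/R per hop): 26.6667, 5.09091 μs; sum = 31.7576 μs.
Propagation delays (d/s per hop): 40594.1, 53000 μs; sum = 93594.1 μs.
End-to-end = 93600 μs.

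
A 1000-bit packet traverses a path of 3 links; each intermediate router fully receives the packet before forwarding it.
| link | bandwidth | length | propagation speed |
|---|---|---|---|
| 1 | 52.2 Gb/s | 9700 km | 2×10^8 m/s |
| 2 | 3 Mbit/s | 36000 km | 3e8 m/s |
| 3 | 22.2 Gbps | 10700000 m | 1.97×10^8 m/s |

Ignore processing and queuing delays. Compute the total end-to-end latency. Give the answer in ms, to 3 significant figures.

223 ms

Transmission delays (L/R per hop): 1.91571e-05, 0.333333, 4.5045e-05 ms; sum = 0.333398 ms.
Propagation delays (d/s per hop): 48.5, 120, 54.3147 ms; sum = 222.815 ms.
End-to-end = 223 ms.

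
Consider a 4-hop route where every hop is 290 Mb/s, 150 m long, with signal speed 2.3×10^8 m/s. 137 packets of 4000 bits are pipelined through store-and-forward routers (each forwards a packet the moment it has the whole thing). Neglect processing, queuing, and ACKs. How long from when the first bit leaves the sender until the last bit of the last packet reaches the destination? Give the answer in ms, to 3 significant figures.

Per-hop transmission t_tx = L/R = 4000/290000000 = 0.0137931 ms.
Per-hop propagation t_prop = 150/2.3e+08 = 0.000652174 ms.
Pipeline fill: first packet needs 4·t_tx to clear all hops; remaining 136 packets each add one t_tx.
Total = (4+137-1)·t_tx + 4·t_prop = 140·0.0137931 + 4·0.000652174 = 1.93 ms.

1.93 ms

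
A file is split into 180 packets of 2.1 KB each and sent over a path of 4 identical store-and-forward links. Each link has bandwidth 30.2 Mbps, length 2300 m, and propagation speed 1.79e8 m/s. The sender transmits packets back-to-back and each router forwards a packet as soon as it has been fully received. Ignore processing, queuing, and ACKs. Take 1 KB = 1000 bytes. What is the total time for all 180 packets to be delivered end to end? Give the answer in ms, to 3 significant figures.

102 ms

Per-hop transmission t_tx = L/R = 16800/30200000 = 0.556291 ms.
Per-hop propagation t_prop = 2300/179000000 = 0.0128492 ms.
Pipeline fill: first packet needs 4·t_tx to clear all hops; remaining 179 packets each add one t_tx.
Total = (4+180-1)·t_tx + 4·t_prop = 183·0.556291 + 4·0.0128492 = 102 ms.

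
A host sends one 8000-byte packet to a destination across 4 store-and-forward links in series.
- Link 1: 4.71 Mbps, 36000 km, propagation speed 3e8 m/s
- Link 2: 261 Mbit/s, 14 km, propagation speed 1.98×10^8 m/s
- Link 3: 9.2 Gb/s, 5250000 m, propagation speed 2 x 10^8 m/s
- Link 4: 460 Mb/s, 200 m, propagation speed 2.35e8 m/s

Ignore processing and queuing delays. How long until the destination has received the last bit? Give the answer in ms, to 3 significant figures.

160 ms

L = 8000 × 8 = 64000 bits.
Transmission delays (L/R per hop): 13.5881, 0.245211, 0.00695652, 0.13913 ms; sum = 13.9794 ms.
Propagation delays (d/s per hop): 120, 0.0707071, 26.25, 0.000851064 ms; sum = 146.322 ms.
End-to-end = 160 ms.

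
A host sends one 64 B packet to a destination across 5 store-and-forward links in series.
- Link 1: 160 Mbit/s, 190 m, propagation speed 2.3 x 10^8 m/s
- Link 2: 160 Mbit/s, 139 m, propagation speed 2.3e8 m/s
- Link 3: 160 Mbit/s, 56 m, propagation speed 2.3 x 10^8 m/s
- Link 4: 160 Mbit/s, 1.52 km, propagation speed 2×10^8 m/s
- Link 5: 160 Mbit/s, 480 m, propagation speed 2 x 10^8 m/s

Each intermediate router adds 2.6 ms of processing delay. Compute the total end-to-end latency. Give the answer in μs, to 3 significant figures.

L = 64 × 8 = 512 bits.
Transmission delay per hop = L/R = 512/160000000 = 3.2 μs; 5 hops → 16 μs.
Propagation delays (d/s per hop): 0.826087, 0.604348, 0.243478, 7.6, 2.4 μs; sum = 11.6739 μs.
Processing at 4 router(s): 4 × 2.6 ms = 10400 μs.
End-to-end = 10400 μs.

10400 μs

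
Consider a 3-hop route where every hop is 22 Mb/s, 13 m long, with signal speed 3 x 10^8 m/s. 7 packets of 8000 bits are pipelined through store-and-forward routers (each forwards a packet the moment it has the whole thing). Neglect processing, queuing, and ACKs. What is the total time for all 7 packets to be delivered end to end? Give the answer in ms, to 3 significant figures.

Per-hop transmission t_tx = L/R = 8000/22000000 = 0.363636 ms.
Per-hop propagation t_prop = 13/300000000 = 4.33333e-05 ms.
Pipeline fill: first packet needs 3·t_tx to clear all hops; remaining 6 packets each add one t_tx.
Total = (3+7-1)·t_tx + 3·t_prop = 9·0.363636 + 3·4.33333e-05 = 3.27 ms.

3.27 ms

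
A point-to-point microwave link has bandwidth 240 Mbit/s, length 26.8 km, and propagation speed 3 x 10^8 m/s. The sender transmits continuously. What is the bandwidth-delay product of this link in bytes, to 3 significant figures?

2680 bytes

Propagation delay = 26800 / 300000000 = 8.93333e-05 s.
BDP = R × t_prop = 240000000 × 8.93333e-05 = 21440 bits.
In bytes: 21440/8 = 2680 bytes.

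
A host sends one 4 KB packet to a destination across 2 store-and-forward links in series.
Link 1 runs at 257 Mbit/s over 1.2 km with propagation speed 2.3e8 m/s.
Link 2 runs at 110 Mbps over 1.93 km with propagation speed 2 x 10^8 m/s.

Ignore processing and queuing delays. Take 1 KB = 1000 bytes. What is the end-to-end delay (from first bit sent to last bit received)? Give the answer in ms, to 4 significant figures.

L = 32000 bits.
Transmission delays (L/R per hop): 0.124514, 0.290909 ms; sum = 0.415423 ms.
Propagation delays (d/s per hop): 0.00521739, 0.00965 ms; sum = 0.0148674 ms.
End-to-end = 0.4303 ms.

0.4303 ms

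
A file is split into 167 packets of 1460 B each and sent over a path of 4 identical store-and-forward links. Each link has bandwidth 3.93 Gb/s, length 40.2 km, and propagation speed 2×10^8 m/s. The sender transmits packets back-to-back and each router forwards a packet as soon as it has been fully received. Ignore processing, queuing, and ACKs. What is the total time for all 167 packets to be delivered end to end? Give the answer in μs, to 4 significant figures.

Per-hop transmission t_tx = L/R = 11680/3930000000 = 2.97201 μs.
Per-hop propagation t_prop = 40200/200000000 = 201 μs.
Pipeline fill: first packet needs 4·t_tx to clear all hops; remaining 166 packets each add one t_tx.
Total = (4+167-1)·t_tx + 4·t_prop = 170·2.97201 + 4·201 = 1309 μs.

1309 μs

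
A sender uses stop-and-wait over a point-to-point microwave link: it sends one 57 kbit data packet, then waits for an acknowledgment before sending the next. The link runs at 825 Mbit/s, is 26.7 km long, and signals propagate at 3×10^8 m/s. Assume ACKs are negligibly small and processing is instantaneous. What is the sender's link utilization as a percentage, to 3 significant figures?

28.0 %

t_tx = L/R = 57000/825000000 = 6.90909e-05 s.
t_prop = 26700/300000000 = 8.9e-05 s; RTT = 0.000178 s.
Cycle = t_tx + RTT = 0.000247091 s.
Utilization = t_tx / cycle = 6.90909e-05/0.000247091 = 28.0 %.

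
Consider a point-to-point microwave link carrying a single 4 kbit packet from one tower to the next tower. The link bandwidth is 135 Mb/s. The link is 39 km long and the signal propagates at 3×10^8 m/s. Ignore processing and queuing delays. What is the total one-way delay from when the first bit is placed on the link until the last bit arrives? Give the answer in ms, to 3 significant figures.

L = 4000 bits.
Transmission delay = L/R = 4000 / 135000000 = 0.0296296 ms.
Propagation delay = d/s = 39000 m / 300000000 m/s = 0.13 ms.
Total = 0.160 ms.

0.160 ms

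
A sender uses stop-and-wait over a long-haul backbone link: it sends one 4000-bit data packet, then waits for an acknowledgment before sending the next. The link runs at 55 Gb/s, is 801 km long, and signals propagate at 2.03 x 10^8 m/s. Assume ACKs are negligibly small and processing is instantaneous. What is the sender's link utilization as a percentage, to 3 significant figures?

0.000922 %

t_tx = L/R = 4000/55000000000 = 7.27273e-08 s.
t_prop = 801000/2.03e+08 = 0.00394581 s; RTT = 0.00789163 s.
Cycle = t_tx + RTT = 0.0078917 s.
Utilization = t_tx / cycle = 7.27273e-08/0.0078917 = 0.000922 %.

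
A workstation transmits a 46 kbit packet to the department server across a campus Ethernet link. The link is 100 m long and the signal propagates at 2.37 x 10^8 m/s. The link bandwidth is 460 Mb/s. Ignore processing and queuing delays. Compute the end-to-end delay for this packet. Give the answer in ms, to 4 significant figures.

0.1004 ms

L = 46000 bits.
Transmission delay = L/R = 46000 / 460000000 = 0.1 ms.
Propagation delay = d/s = 100 m / 237000000 m/s = 0.000421941 ms.
Total = 0.1004 ms.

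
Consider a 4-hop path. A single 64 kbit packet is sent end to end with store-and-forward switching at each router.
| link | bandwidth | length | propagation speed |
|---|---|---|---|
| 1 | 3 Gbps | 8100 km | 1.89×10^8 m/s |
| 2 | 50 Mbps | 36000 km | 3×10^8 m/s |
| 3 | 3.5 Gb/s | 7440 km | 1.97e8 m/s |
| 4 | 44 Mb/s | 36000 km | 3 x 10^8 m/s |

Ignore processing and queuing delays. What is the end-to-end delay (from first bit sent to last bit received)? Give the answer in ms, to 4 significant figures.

323.4 ms

L = 64000 bits.
Transmission delays (L/R per hop): 0.0213333, 1.28, 0.0182857, 1.45455 ms; sum = 2.77416 ms.
Propagation delays (d/s per hop): 42.8571, 120, 37.7665, 120 ms; sum = 320.624 ms.
End-to-end = 323.4 ms.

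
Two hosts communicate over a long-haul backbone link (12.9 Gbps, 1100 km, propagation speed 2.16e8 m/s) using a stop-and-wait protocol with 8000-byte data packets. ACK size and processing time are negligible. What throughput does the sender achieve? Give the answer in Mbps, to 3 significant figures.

6.28 Mbps

t_tx = L/R = 64000/12900000000 = 4.96124e-06 s.
t_prop = 1100000/216000000 = 0.00509259 s; RTT = 0.0101852 s.
Cycle = t_tx + RTT = 0.0101901 s.
Throughput = L / cycle = 64000 / 0.0101901 = 6.28 Mbps.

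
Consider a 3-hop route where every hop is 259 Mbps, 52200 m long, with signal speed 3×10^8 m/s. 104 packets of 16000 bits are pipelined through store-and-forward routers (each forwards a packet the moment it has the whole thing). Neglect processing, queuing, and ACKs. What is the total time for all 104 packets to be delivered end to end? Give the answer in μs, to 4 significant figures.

7070 μs

Per-hop transmission t_tx = L/R = 16000/259000000 = 61.7761 μs.
Per-hop propagation t_prop = 52200/300000000 = 174 μs.
Pipeline fill: first packet needs 3·t_tx to clear all hops; remaining 103 packets each add one t_tx.
Total = (3+104-1)·t_tx + 3·t_prop = 106·61.7761 + 3·174 = 7070 μs.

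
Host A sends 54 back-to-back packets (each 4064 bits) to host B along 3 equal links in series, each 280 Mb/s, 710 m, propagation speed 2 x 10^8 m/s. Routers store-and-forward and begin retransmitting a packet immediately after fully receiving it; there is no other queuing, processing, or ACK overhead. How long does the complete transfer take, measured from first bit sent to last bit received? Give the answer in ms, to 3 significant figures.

Per-hop transmission t_tx = L/R = 4064/280000000 = 0.0145143 ms.
Per-hop propagation t_prop = 710/200000000 = 0.00355 ms.
Pipeline fill: first packet needs 3·t_tx to clear all hops; remaining 53 packets each add one t_tx.
Total = (3+54-1)·t_tx + 3·t_prop = 56·0.0145143 + 3·0.00355 = 0.823 ms.

0.823 ms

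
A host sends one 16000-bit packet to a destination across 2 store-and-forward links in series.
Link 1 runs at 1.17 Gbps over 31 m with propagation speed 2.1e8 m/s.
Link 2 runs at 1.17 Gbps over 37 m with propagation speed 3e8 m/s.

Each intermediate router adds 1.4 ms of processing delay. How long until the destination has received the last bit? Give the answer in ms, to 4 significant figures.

Transmission delay per hop = L/R = 16000/1170000000 = 0.0136752 ms; 2 hops → 0.0273504 ms.
Propagation delays (d/s per hop): 0.000147619, 0.000123333 ms; sum = 0.000270952 ms.
Processing at 1 router(s): 1 × 1.4 ms = 1.4 ms.
End-to-end = 1.428 ms.

1.428 ms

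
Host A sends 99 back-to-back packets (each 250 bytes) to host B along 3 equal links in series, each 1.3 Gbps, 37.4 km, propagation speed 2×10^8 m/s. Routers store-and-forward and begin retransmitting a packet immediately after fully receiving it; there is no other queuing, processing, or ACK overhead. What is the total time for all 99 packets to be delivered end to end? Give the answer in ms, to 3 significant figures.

Per-hop transmission t_tx = L/R = 2000/1300000000 = 0.00153846 ms.
Per-hop propagation t_prop = 37400/200000000 = 0.187 ms.
Pipeline fill: first packet needs 3·t_tx to clear all hops; remaining 98 packets each add one t_tx.
Total = (3+99-1)·t_tx + 3·t_prop = 101·0.00153846 + 3·0.187 = 0.716 ms.

0.716 ms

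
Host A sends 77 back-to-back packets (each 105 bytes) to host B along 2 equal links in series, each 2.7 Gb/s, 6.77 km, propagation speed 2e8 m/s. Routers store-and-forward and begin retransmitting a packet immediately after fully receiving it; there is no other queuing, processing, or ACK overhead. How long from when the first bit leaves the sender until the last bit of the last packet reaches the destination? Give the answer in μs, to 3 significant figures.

Per-hop transmission t_tx = L/R = 840/2700000000 = 0.311111 μs.
Per-hop propagation t_prop = 6770/200000000 = 33.85 μs.
Pipeline fill: first packet needs 2·t_tx to clear all hops; remaining 76 packets each add one t_tx.
Total = (2+77-1)·t_tx + 2·t_prop = 78·0.311111 + 2·33.85 = 92.0 μs.

92.0 μs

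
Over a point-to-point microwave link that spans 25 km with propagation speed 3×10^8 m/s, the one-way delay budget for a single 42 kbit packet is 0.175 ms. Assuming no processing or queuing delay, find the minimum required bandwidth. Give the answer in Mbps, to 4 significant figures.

458.2 Mbps

Propagation delay = 25000 / 300000000 = 0.0833333 ms.
Transmission budget = 0.175 − 0.0833333 = 0.0916667 ms.
R ≥ L / t_tx = 42000 bits / 9.16667e-05 s = 458.2 Mbps.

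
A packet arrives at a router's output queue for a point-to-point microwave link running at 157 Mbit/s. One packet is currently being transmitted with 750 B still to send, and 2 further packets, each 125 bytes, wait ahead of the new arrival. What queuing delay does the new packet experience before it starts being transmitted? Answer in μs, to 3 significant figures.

51.0 μs

Each queued packet: L/R = 1000/157000000 = 6.36943 μs.
2 queued → 12.7389 μs.
Plus remaining 6000 bits of current packet: 38.2166 μs.
Queuing delay = 51.0 μs.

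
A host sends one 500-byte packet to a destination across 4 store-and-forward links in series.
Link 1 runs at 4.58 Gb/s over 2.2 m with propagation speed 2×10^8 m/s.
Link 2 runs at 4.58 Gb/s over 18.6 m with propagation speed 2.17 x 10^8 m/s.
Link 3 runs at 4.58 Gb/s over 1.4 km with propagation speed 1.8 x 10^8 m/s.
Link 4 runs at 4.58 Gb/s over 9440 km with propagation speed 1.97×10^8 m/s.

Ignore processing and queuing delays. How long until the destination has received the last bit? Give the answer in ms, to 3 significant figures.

47.9 ms

L = 500 × 8 = 4000 bits.
Transmission delay per hop = L/R = 4000/4580000000 = 0.000873362 ms; 4 hops → 0.00349345 ms.
Propagation delays (d/s per hop): 1.1e-05, 8.57143e-05, 0.00777778, 47.9188 ms; sum = 47.9267 ms.
End-to-end = 47.9 ms.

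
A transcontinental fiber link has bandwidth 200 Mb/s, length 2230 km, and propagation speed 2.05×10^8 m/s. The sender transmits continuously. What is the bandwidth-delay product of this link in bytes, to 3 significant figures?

Propagation delay = 2230000 / 2.05e+08 = 0.010878 s.
BDP = R × t_prop = 200000000 × 0.010878 = 2175610 bits.
In bytes: 2175610/8 = 272000 bytes.

272000 bytes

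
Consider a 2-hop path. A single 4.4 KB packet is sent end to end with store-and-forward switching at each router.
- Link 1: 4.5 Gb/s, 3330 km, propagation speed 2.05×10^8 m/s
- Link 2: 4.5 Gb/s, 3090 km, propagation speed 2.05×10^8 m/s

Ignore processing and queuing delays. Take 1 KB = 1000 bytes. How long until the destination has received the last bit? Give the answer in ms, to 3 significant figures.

L = 35200 bits.
Transmission delay per hop = L/R = 35200/4500000000 = 0.00782222 ms; 2 hops → 0.0156444 ms.
Propagation delays (d/s per hop): 16.2439, 15.0732 ms; sum = 31.3171 ms.
End-to-end = 31.3 ms.

31.3 ms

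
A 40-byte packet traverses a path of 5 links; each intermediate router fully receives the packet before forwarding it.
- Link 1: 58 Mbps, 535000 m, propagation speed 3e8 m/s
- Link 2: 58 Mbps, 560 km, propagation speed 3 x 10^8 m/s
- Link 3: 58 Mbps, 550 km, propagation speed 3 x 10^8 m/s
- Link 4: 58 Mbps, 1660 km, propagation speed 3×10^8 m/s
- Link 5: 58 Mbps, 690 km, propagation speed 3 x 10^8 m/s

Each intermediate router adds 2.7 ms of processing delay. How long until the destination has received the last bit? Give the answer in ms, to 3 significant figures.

24.1 ms

L = 40 × 8 = 320 bits.
Transmission delay per hop = L/R = 320/58000000 = 0.00551724 ms; 5 hops → 0.0275862 ms.
Propagation delays (d/s per hop): 1.78333, 1.86667, 1.83333, 5.53333, 2.3 ms; sum = 13.3167 ms.
Processing at 4 router(s): 4 × 2.7 ms = 10.8 ms.
End-to-end = 24.1 ms.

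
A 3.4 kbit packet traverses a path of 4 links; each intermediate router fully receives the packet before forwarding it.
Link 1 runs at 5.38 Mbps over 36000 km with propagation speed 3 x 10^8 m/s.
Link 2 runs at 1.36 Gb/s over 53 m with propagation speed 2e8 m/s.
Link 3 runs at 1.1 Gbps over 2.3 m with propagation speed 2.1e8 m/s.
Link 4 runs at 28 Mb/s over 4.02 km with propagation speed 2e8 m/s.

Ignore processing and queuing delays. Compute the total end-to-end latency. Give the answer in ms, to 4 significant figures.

120.8 ms

L = 3400 bits.
Transmission delays (L/R per hop): 0.63197, 0.0025, 0.00309091, 0.121429 ms; sum = 0.75899 ms.
Propagation delays (d/s per hop): 120, 0.000265, 1.09524e-05, 0.0201 ms; sum = 120.02 ms.
End-to-end = 120.8 ms.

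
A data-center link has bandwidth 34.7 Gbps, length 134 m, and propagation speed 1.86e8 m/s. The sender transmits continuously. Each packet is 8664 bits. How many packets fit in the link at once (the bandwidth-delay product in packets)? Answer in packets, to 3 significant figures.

Propagation delay = 134 / 186000000 = 7.2043e-07 s.
BDP = R × t_prop = 34700000000 × 7.2043e-07 = 24998.9 bits.
In packets of 8664 bits: 2.89 packets.

2.89 packets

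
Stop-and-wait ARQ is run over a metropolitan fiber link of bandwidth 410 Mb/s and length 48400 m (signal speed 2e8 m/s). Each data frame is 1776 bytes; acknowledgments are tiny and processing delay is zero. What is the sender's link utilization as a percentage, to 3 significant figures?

6.68 %

t_tx = L/R = 14208/410000000 = 3.46537e-05 s.
t_prop = 48400/200000000 = 0.000242 s; RTT = 0.000484 s.
Cycle = t_tx + RTT = 0.000518654 s.
Utilization = t_tx / cycle = 3.46537e-05/0.000518654 = 6.68 %.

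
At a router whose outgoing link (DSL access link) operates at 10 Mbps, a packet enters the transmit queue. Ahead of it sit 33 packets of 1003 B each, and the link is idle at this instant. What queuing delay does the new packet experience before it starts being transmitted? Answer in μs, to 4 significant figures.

26480 μs

Each queued packet: L/R = 8024/10000000 = 802.4 μs.
33 queued → 26479.2 μs.
Queuing delay = 26480 μs.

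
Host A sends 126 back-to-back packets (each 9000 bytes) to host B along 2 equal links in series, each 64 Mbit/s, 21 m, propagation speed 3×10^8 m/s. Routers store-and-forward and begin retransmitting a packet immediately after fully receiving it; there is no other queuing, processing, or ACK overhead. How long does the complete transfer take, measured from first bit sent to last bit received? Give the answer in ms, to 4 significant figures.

Per-hop transmission t_tx = L/R = 72000/64000000 = 1.125 ms.
Per-hop propagation t_prop = 21/300000000 = 7e-05 ms.
Pipeline fill: first packet needs 2·t_tx to clear all hops; remaining 125 packets each add one t_tx.
Total = (2+126-1)·t_tx + 2·t_prop = 127·1.125 + 2·7e-05 = 142.9 ms.

142.9 ms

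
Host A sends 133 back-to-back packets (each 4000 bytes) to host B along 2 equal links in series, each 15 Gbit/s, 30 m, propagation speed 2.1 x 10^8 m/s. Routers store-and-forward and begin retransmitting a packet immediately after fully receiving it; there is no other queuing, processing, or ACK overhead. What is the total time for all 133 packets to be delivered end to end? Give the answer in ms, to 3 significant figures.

Per-hop transmission t_tx = L/R = 32000/15000000000 = 0.00213333 ms.
Per-hop propagation t_prop = 30/210000000 = 0.000142857 ms.
Pipeline fill: first packet needs 2·t_tx to clear all hops; remaining 132 packets each add one t_tx.
Total = (2+133-1)·t_tx + 2·t_prop = 134·0.00213333 + 2·0.000142857 = 0.286 ms.

0.286 ms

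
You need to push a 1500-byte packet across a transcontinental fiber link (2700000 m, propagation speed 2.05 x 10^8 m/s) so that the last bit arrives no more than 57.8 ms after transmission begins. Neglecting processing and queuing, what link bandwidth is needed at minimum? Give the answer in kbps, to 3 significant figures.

L = 12000 bits.
Propagation delay = 2700000 / 2.05e+08 = 13.1707 ms.
Transmission budget = 57.8 − 13.1707 = 44.6293 ms.
R ≥ L / t_tx = 12000 bits / 0.0446293 s = 269 kbps.

269 kbps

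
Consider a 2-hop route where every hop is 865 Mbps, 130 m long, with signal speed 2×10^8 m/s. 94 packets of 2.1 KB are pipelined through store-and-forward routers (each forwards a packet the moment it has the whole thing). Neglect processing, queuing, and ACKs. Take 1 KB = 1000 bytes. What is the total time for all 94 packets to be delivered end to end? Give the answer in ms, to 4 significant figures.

1.846 ms

Per-hop transmission t_tx = L/R = 16800/865000000 = 0.019422 ms.
Per-hop propagation t_prop = 130/200000000 = 0.00065 ms.
Pipeline fill: first packet needs 2·t_tx to clear all hops; remaining 93 packets each add one t_tx.
Total = (2+94-1)·t_tx + 2·t_prop = 95·0.019422 + 2·0.00065 = 1.846 ms.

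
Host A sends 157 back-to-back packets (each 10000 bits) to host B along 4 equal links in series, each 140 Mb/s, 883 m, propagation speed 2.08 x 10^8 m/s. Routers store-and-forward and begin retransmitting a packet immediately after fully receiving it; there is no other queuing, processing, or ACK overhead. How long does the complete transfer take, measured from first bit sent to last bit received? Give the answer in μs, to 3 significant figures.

11400 μs

Per-hop transmission t_tx = L/R = 10000/140000000 = 71.4286 μs.
Per-hop propagation t_prop = 883/208000000 = 4.24519 μs.
Pipeline fill: first packet needs 4·t_tx to clear all hops; remaining 156 packets each add one t_tx.
Total = (4+157-1)·t_tx + 4·t_prop = 160·71.4286 + 4·4.24519 = 11400 μs.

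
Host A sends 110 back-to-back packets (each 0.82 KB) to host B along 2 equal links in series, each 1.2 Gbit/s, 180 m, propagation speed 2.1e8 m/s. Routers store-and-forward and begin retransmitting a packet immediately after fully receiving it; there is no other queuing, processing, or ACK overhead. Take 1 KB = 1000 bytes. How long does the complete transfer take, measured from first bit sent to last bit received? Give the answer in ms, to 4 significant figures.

Per-hop transmission t_tx = L/R = 6560/1200000000 = 0.00546667 ms.
Per-hop propagation t_prop = 180/210000000 = 0.000857143 ms.
Pipeline fill: first packet needs 2·t_tx to clear all hops; remaining 109 packets each add one t_tx.
Total = (2+110-1)·t_tx + 2·t_prop = 111·0.00546667 + 2·0.000857143 = 0.6085 ms.

0.6085 ms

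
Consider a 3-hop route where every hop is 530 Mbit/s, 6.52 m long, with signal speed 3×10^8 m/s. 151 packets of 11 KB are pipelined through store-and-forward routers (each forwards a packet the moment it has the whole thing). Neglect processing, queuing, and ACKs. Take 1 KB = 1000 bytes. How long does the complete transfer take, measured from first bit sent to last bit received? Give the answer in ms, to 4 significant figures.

Per-hop transmission t_tx = L/R = 88000/530000000 = 0.166038 ms.
Per-hop propagation t_prop = 6.52/300000000 = 2.17333e-05 ms.
Pipeline fill: first packet needs 3·t_tx to clear all hops; remaining 150 packets each add one t_tx.
Total = (3+151-1)·t_tx + 3·t_prop = 153·0.166038 + 3·2.17333e-05 = 25.40 ms.

25.40 ms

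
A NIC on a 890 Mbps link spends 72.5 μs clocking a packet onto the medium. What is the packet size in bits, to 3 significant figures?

L = R × t_tx = 890000000 b/s × 7.25e-05 s = 64525 bits.

64500 bits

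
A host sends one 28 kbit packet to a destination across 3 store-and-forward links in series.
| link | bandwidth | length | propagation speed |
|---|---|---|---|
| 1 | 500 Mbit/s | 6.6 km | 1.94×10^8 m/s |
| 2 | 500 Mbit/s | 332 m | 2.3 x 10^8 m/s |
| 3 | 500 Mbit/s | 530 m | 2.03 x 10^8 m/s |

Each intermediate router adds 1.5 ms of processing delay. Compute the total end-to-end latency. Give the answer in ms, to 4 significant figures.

L = 28000 bits.
Transmission delay per hop = L/R = 28000/500000000 = 0.056 ms; 3 hops → 0.168 ms.
Propagation delays (d/s per hop): 0.0340206, 0.00144348, 0.00261084 ms; sum = 0.0380749 ms.
Processing at 2 router(s): 2 × 1.5 ms = 3 ms.
End-to-end = 3.206 ms.

3.206 ms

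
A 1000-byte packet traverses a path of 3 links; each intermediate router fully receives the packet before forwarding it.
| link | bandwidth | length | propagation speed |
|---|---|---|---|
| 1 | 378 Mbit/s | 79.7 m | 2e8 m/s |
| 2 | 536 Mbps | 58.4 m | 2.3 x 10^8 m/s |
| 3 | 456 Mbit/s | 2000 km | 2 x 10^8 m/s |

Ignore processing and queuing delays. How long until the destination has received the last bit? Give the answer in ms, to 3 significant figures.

L = 1000 × 8 = 8000 bits.
Transmission delays (L/R per hop): 0.021164, 0.0149254, 0.0175439 ms; sum = 0.0536333 ms.
Propagation delays (d/s per hop): 0.0003985, 0.000253913, 10 ms; sum = 10.0007 ms.
End-to-end = 10.1 ms.

10.1 ms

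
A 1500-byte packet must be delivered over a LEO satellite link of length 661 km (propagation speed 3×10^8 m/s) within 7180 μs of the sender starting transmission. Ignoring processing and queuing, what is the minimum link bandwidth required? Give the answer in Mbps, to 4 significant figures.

2.411 Mbps

L = 12000 bits.
Propagation delay = 661000 / 300000000 = 2203.33 μs.
Transmission budget = 7180 − 2203.33 = 4976.67 μs.
R ≥ L / t_tx = 12000 bits / 0.00497667 s = 2.411 Mbps.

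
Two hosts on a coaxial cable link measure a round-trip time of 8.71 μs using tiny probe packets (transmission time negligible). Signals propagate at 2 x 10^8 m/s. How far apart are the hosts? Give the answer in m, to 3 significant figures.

871 m

One-way propagation = RTT/2 = 4.355 μs.
d = s × t = 200000000 × 4.355e-06 = 871 m.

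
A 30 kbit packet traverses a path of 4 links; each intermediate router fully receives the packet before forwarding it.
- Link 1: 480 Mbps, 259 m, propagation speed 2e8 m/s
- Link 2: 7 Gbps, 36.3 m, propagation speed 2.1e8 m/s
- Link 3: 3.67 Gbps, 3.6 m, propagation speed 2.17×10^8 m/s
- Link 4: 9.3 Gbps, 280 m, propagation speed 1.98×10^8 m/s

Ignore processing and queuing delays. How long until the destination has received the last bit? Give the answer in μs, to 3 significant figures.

81.1 μs

L = 30000 bits.
Transmission delays (L/R per hop): 62.5, 4.28571, 8.17439, 3.22581 μs; sum = 78.1859 μs.
Propagation delays (d/s per hop): 1.295, 0.172857, 0.0165899, 1.41414 μs; sum = 2.89859 μs.
End-to-end = 81.1 μs.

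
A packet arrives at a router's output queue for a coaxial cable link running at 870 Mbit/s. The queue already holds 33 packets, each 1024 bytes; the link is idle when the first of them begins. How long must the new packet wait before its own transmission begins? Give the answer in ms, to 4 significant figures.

Each queued packet: L/R = 8192/870000000 = 0.00941609 ms.
33 queued → 0.310731 ms.
Queuing delay = 0.3107 ms.

0.3107 ms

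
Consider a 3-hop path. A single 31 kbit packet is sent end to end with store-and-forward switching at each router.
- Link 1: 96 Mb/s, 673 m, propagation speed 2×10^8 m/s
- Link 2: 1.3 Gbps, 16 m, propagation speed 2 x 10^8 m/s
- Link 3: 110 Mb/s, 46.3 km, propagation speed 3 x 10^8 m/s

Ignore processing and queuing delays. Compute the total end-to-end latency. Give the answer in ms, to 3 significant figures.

L = 31000 bits.
Transmission delays (L/R per hop): 0.322917, 0.0238462, 0.281818 ms; sum = 0.628581 ms.
Propagation delays (d/s per hop): 0.003365, 8e-05, 0.154333 ms; sum = 0.157778 ms.
End-to-end = 0.786 ms.

0.786 ms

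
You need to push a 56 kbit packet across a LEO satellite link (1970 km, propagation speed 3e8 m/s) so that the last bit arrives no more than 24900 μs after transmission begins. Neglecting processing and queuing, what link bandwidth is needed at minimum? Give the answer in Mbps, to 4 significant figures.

3.055 Mbps

Propagation delay = 1970000 / 300000000 = 6566.67 μs.
Transmission budget = 24900 − 6566.67 = 18333.3 μs.
R ≥ L / t_tx = 56000 bits / 0.0183333 s = 3.055 Mbps.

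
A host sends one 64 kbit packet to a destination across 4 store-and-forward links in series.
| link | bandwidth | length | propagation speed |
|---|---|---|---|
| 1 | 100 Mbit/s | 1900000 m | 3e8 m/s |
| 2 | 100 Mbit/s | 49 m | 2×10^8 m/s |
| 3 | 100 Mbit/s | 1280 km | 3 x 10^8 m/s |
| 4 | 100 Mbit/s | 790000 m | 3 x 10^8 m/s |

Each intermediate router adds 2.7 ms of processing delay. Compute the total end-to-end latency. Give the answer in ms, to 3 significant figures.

23.9 ms

L = 64000 bits.
Transmission delay per hop = L/R = 64000/100000000 = 0.64 ms; 4 hops → 2.56 ms.
Propagation delays (d/s per hop): 6.33333, 0.000245, 4.26667, 2.63333 ms; sum = 13.2336 ms.
Processing at 3 router(s): 3 × 2.7 ms = 8.1 ms.
End-to-end = 23.9 ms.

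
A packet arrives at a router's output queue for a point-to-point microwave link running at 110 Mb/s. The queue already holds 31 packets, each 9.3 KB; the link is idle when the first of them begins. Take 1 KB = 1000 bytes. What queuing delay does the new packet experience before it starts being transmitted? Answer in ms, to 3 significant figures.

21.0 ms

Each queued packet: L/R = 74400/110000000 = 0.676364 ms.
31 queued → 20.9673 ms.
Queuing delay = 21.0 ms.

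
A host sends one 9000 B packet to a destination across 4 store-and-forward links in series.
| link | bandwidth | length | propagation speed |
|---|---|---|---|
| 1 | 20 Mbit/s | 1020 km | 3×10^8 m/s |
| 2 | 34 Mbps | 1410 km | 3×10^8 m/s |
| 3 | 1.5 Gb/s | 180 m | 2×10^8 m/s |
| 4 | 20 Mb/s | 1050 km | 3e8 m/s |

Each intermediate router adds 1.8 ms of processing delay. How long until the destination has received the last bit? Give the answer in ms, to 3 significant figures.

L = 9000 × 8 = 72000 bits.
Transmission delays (L/R per hop): 3.6, 2.11765, 0.048, 3.6 ms; sum = 9.36565 ms.
Propagation delays (d/s per hop): 3.4, 4.7, 0.0009, 3.5 ms; sum = 11.6009 ms.
Processing at 3 router(s): 3 × 1.8 ms = 5.4 ms.
End-to-end = 26.4 ms.

26.4 ms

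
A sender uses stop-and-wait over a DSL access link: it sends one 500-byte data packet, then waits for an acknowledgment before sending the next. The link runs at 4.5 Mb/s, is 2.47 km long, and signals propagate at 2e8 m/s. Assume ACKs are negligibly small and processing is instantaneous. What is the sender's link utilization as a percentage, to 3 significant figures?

97.3 %

t_tx = L/R = 4000/4500000 = 0.000888889 s.
t_prop = 2470/200000000 = 1.235e-05 s; RTT = 2.47e-05 s.
Cycle = t_tx + RTT = 0.000913589 s.
Utilization = t_tx / cycle = 0.000888889/0.000913589 = 97.3 %.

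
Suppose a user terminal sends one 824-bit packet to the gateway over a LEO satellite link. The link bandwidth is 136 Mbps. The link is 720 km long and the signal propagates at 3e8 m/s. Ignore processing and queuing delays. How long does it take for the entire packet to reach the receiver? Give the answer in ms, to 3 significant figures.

Transmission delay = L/R = 824 / 136000000 = 0.00605882 ms.
Propagation delay = d/s = 720000 m / 300000000 m/s = 2.4 ms.
Total = 2.41 ms.

2.41 ms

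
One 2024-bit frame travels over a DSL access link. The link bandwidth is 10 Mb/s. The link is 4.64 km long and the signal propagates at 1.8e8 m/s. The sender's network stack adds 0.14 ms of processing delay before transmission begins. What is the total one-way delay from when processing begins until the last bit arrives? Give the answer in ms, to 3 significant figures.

Transmission delay = L/R = 2024 / 10000000 = 0.2024 ms.
Propagation delay = d/s = 4640 m / 180000000 m/s = 0.0257778 ms.
Plus processing delay 0.14 ms = 0.14 ms.
Total = 0.368 ms.

0.368 ms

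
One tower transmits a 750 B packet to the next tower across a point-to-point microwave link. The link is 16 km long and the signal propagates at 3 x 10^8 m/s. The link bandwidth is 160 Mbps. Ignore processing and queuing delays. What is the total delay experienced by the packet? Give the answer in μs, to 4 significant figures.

L = 750 × 8 = 6000 bits.
Transmission delay = L/R = 6000 / 160000000 = 37.5 μs.
Propagation delay = d/s = 16000 m / 300000000 m/s = 53.3333 μs.
Total = 90.83 μs.

90.83 μs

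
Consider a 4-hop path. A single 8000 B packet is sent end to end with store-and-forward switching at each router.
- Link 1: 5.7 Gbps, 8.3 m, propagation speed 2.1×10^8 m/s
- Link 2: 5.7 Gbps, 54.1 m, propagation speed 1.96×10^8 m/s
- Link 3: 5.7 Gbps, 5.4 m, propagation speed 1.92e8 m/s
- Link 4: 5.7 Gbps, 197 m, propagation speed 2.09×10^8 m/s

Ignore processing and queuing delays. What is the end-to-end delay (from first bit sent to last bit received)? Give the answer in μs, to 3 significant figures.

46.2 μs

L = 8000 × 8 = 64000 bits.
Transmission delay per hop = L/R = 64000/5700000000 = 11.2281 μs; 4 hops → 44.9123 μs.
Propagation delays (d/s per hop): 0.0395238, 0.27602, 0.028125, 0.942584 μs; sum = 1.28625 μs.
End-to-end = 46.2 μs.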